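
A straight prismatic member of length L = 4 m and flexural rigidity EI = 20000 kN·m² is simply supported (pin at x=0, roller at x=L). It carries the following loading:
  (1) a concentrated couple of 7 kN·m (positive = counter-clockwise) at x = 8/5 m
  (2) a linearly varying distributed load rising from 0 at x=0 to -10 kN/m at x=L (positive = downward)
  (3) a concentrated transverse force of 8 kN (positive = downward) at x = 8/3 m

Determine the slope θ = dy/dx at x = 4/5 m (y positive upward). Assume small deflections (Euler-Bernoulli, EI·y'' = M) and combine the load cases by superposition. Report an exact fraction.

θ(4/5) = 29461/101250000 rad

Load 1 — applied couple M₀=7 kN·m at a=8/5 m (b=L-a=12/5):
  θ_1 = (M₀x²/(2L)+C₁)/EI  [x≤a] with C₁=M₀(3b²-L²)/(6L)=28/75 = (7·(4/5)²/(2·4)+(28/75))/20000 = 7/150000 rad
Load 2 — triangular load w₀=-10 kN/m (0→w₀ over full span):
  θ_2 = -w₀(7L⁴-30L²x²+15x⁴)/(360LEI) = -(-10)·(7·4⁴-30·4²·(4/5)²+15·(4/5)⁴)/(360·4·20000) = 364/703125 rad
Load 3 — point force P=8 kN at a=8/3 m (b=L-a=4/3):
  θ_3 = -Pb(L²-b²-3x²)/(6LEI)  [x≤a] = -8·(4/3)·(4²-(4/3)²-3·(4/5)²)/(6·4·20000) = -346/1265625 rad
Superposition: θ = Σ θ_i = 29461/101250000 rad ≈ 0.000291 rad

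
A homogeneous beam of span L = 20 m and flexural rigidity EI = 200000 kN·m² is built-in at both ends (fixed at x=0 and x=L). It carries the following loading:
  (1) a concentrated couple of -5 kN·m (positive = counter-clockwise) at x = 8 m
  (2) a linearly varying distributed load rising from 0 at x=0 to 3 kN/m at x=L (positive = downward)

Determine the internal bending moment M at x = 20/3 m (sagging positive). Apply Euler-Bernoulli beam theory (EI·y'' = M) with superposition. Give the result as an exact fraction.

Load 1 — applied couple M₀=-5 kN·m at a=8 m (b=L-a=12):
  M_1 = R_Ax - M_A  [x≤a] with R_A=-9/25, M_A=-3/5 = (-9/25)·(20/3) - (-3/5) = -9/5 kN·m
Load 2 — triangular load w₀=3 kN/m (0→w₀ over full span):
  M_2 = 3w₀Lx/20 - w₀L²/30 - w₀x³/(6L) = 3·3·20·(20/3)/20 - 3·20²/30 - 3·(20/3)³/(6·20) = 340/27 kN·m
Superposition: M = Σ M_i = 1457/135 kN·m ≈ 10.792593 kN·m

M(20/3) = 1457/135 kN·m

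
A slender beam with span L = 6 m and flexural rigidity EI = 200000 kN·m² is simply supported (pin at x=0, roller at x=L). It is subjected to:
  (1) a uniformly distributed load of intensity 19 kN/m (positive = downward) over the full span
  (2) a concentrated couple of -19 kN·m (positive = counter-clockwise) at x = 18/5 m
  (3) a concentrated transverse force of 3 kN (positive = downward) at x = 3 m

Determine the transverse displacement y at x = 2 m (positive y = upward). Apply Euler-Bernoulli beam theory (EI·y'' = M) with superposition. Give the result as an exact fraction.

y(2) = -123583/90000000 m

Load 1 — uniform load w=19 kN/m over full span:
  y_1 = -wx(L³-2Lx²+x³)/(24EI) = -19·2·(6³-2·6·2²+2³)/(24·200000) = -209/150000 m
Load 2 — applied couple M₀=-19 kN·m at a=18/5 m (b=L-a=12/5):
  y_2 = (M₀x³/(6L)+C₁x)/EI  [x≤a] with C₁=M₀(3b²-L²)/(6L)=247/25 = ((-19)·2³/(6·6)+(247/25)·2)/200000 = 437/5625000 m
Load 3 — point force P=3 kN at a=3 m (b=L-a=3):
  y_3 = -Pbx(L²-b²-x²)/(6LEI)  [x≤a] = -3·3·2·(6²-3²-2²)/(6·6·200000) = -23/400000 m
Superposition: y = Σ y_i = -123583/90000000 m ≈ -0.001373 m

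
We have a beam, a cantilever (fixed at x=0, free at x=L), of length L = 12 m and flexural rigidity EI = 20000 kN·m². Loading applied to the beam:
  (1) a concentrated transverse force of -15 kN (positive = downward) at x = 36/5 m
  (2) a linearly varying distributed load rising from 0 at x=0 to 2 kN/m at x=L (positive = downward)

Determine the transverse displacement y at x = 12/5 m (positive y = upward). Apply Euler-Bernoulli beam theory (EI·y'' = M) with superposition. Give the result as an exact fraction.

Load 1 — point force P=-15 kN at a=36/5 m (b=L-a=24/5):
  y_1 = -Px²(3a-x)/(6EI)  [x≤a] = -(-15)·(12/5)²·(3·(36/5)-(12/5))/(6·20000) = 216/15625 m
Load 2 — triangular load w₀=2 kN/m (0→w₀ over full span):
  y_2 = (w₀Lx³/12-w₀L²x²/6-w₀x⁵/(120L))/EI = (2·12·(12/5)³/12-2·12²·(12/5)²/6-2·(12/5)⁵/(120·12))/20000 = -121554/9765625 m
Superposition: y = Σ y_i = 13446/9765625 m ≈ 0.001377 m

y(12/5) = 13446/9765625 m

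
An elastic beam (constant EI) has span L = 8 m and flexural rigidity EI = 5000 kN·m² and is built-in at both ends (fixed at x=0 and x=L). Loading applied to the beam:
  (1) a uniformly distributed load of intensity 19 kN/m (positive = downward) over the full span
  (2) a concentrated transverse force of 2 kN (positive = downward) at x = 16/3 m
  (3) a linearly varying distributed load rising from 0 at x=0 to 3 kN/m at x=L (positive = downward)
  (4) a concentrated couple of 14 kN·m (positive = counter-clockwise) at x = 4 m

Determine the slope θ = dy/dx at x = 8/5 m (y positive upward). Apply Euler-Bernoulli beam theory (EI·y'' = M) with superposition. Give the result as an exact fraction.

Load 1 — uniform load w=19 kN/m over full span:
  θ_1 = -wx(L-x)(L-2x)/(12EI) = -19·(8/5)·(8-(8/5))·(8-2·(8/5))/(12·5000) = -1216/78125 rad
Load 2 — point force P=2 kN at a=16/3 m (b=L-a=8/3):
  θ_2 = -Pb²x(2aL-(3a+b)x)/(2L³EI)  [x≤a] = -2·(8/3)²·(8/5)·(2·(16/3)·8-(3·(16/3)+(8/3))·(8/5))/(2·8³·5000) = -104/421875 rad
Load 3 — triangular load w₀=3 kN/m (0→w₀ over full span):
  θ_3 = -w₀(2x(L-x)(L-2x)(x+2L)+x²(L-x)²)/(120LEI) = -3·(2·(8/5)·(8-(8/5))·(8-2·(8/5))·((8/5)+2·8)+(8/5)²·(8-(8/5))²)/(120·8·5000) = -448/390625 rad
Load 4 — applied couple M₀=14 kN·m at a=4 m (b=L-a=4):
  θ_4 = (R_Ax²/2 - M_Ax)/EI  [x≤a] with R_A=21/8, M_A=7/2 = ((21/8)·(8/5)²/2 - (7/2)·(8/5))/5000 = -7/15625 rad
Superposition: θ = Σ θ_i = -183581/10546875 rad ≈ -0.017406 rad

θ(8/5) = -183581/10546875 rad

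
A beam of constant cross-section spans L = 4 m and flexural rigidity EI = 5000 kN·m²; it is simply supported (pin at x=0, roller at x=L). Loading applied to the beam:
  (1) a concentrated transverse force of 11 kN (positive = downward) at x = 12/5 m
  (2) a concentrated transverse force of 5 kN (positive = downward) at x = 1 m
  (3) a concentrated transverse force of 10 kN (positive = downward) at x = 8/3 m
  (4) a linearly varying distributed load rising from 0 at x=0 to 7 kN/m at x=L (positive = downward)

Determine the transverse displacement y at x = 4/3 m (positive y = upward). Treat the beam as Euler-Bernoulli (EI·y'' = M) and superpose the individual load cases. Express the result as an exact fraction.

Load 1 — point force P=11 kN at a=12/5 m (b=L-a=8/5):
  y_1 = -Pbx(L²-b²-x²)/(6LEI)  [x≤a] = -11·(8/5)·(4/3)·(4²-(8/5)²-(4/3)²)/(6·4·5000) = -14432/6328125 m
Load 2 — point force P=5 kN at a=1 m (b=L-a=3):
  y_2 = -Pa(L-x)(2Lx-a²-x²)/(6LEI)  [x>a] = -5·1·(4-(4/3))·(2·4·(4/3)-1²-(4/3)²)/(6·4·5000) = -71/81000 m
Load 3 — point force P=10 kN at a=8/3 m (b=L-a=4/3):
  y_3 = -Pbx(L²-b²-x²)/(6LEI)  [x≤a] = -10·(4/3)·(4/3)·(4²-(4/3)²-(4/3)²)/(6·4·5000) = -56/30375 m
Load 4 — triangular load w₀=7 kN/m (0→w₀ over full span):
  y_4 = -w₀x(7L⁴-10L²x²+3x⁴)/(360LEI) = -7·(4/3)·(7·4⁴-10·4²·(4/3)²+3·(4/3)⁴)/(360·4·5000) = -896/455625 m
Superposition: y = Σ y_i = -3174479/455625000 m ≈ -0.006967 m

y(4/3) = -3174479/455625000 m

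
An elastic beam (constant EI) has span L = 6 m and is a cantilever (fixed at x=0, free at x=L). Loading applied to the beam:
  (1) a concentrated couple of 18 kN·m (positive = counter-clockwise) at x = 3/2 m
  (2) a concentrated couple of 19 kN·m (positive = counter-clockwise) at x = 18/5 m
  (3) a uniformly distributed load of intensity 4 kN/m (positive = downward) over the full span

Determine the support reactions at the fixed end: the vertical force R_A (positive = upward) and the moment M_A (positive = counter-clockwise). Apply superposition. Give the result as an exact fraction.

Load 1 — applied couple M₀=18 kN·m at a=3/2 m (b=L-a=9/2):
  R_A = 0 kN
  M_A = -M₀ = -18 kN·m
Load 2 — applied couple M₀=19 kN·m at a=18/5 m (b=L-a=12/5):
  R_A = 0 kN
  M_A = -M₀ = -19 kN·m
Load 3 — uniform load w=4 kN/m over full span:
  R_A = wL = 4·6 = 24 kN
  M_A = wL²/2 = 4·6²/2 = 72 kN·m
Superposition: R_A = 24 kN, M_A = 35 kN·m

R_A = 24 kN, M_A = 35 kN·m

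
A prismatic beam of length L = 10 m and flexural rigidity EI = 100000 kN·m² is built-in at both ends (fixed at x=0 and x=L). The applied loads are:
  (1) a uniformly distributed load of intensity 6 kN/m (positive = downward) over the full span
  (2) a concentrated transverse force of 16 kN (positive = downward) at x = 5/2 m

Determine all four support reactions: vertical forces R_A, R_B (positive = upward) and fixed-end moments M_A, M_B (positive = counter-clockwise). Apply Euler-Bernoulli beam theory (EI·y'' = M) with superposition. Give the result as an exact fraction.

Load 1 — uniform load w=6 kN/m over full span:
  R_A = wL/2 = 6·10/2 = 30 kN
  M_A = wL²/12 = 6·10²/12 = 50 kN·m
  R_B = wL/2 = 6·10/2 = 30 kN
  M_B = -wL²/12 = -6·10²/12 = -50 kN·m
Load 2 — point force P=16 kN at a=5/2 m (b=L-a=15/2):
  R_A = Pb²(3a+b)/L³ = 16·(15/2)²·(3·(5/2)+(15/2))/10³ = 27/2 kN
  M_A = Pab²/L² = 16·(5/2)·(15/2)²/10² = 45/2 kN·m
  R_B = Pa²(a+3b)/L³ = 16·(5/2)²·((5/2)+3·(15/2))/10³ = 5/2 kN
  M_B = -Pa²b/L² = -16·(5/2)²·(15/2)/10² = -15/2 kN·m
Superposition: R_A = 87/2 kN, M_A = 145/2 kN·m, R_B = 65/2 kN, M_B = -115/2 kN·m

R_A = 87/2 kN, M_A = 145/2 kN·m, R_B = 65/2 kN, M_B = -115/2 kN·m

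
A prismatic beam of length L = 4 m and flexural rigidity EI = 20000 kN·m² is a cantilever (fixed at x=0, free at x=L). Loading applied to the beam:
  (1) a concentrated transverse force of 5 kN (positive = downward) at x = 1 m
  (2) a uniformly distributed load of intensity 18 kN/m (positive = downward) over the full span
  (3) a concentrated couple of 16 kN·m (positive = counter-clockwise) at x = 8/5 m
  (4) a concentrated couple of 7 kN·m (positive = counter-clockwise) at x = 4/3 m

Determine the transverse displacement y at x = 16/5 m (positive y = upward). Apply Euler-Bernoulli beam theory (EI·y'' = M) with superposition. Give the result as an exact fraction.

Load 1 — point force P=5 kN at a=1 m (b=L-a=3):
  y_1 = -Pa²(3x-a)/(6EI)  [x>a] = -5·1²·(3·(16/5)-1)/(6·20000) = -43/120000 m
Load 2 — uniform load w=18 kN/m over full span:
  y_2 = -wx²(x²-4Lx+6L²)/(24EI) = -18·(16/5)²·((16/5)²-4·4·(16/5)+6·4²)/(24·20000) = -8256/390625 m
Load 3 — applied couple M₀=16 kN·m at a=8/5 m (b=L-a=12/5):
  y_3 = M₀a(2x-a)/(2EI)  [x>a] = 16·(8/5)·(2·(16/5)-(8/5))/(2·20000) = 48/15625 m
Load 4 — applied couple M₀=7 kN·m at a=4/3 m (b=L-a=8/3):
  y_4 = M₀a(2x-a)/(2EI)  [x>a] = 7·(4/3)·(2·(16/5)-(4/3))/(2·20000) = 133/112500 m
Superposition: y = Σ y_i = -3878881/225000000 m ≈ -0.017239 m

y(16/5) = -3878881/225000000 m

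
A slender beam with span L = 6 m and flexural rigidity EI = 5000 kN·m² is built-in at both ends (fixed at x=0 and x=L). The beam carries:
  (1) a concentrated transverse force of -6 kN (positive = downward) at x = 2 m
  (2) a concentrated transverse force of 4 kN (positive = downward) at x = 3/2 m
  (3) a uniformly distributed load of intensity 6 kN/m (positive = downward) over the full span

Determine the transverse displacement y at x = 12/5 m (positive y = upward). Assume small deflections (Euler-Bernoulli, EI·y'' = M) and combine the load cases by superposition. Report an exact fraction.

Load 1 — point force P=-6 kN at a=2 m (b=L-a=4):
  y_1 = -Pa²(L-x)²(3bL-(3b+a)(L-x))/(6L³EI)  [x>a] = -(-6)·2²·(6-(12/5))²·(3·4·6-(3·4+2)·(6-(12/5)))/(6·6³·5000) = 81/78125 m
Load 2 — point force P=4 kN at a=3/2 m (b=L-a=9/2):
  y_2 = -Pa²(L-x)²(3bL-(3b+a)(L-x))/(6L³EI)  [x>a] = -4·(3/2)²·(6-(12/5))²·(3·(9/2)·6-(3·(9/2)+(3/2))·(6-(12/5)))/(6·6³·5000) = -243/500000 m
Load 3 — uniform load w=6 kN/m over full span:
  y_3 = -wx²(L-x)²/(24EI) = -6·(12/5)²·(6-(12/5))²/(24·5000) = -1458/390625 m
Superposition: y = Σ y_i = -39771/12500000 m ≈ -0.003182 m

y(12/5) = -39771/12500000 m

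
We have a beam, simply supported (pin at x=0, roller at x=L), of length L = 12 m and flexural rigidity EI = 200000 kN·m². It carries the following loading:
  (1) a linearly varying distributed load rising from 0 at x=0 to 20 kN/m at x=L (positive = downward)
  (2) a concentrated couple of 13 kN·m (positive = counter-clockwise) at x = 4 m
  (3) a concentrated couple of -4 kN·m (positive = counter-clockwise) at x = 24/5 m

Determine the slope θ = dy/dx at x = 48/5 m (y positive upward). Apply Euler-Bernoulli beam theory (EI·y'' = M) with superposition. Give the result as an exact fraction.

Load 1 — triangular load w₀=20 kN/m (0→w₀ over full span):
  θ_1 = -w₀(7L⁴-30L²x²+15x⁴)/(360LEI) = -20·(7·12⁴-30·12²·(48/5)²+15·(48/5)⁴)/(360·12·200000) = 2271/781250 rad
Load 2 — applied couple M₀=13 kN·m at a=4 m (b=L-a=8):
  θ_2 = (M₀x²/(2L)-M₀(x-a)+C₁)/EI  [x>a] with C₁=M₀(3b²-L²)/(6L)=26/3 = (13·(48/5)²/(2·12)-13·((48/5)-4)+(26/3))/200000 = -533/7500000 rad
Load 3 — applied couple M₀=-4 kN·m at a=24/5 m (b=L-a=36/5):
  θ_3 = (M₀x²/(2L)-M₀(x-a)+C₁)/EI  [x>a] with C₁=M₀(3b²-L²)/(6L)=-16/25 = ((-4)·(48/5)²/(2·12)-(-4)·((48/5)-(24/5))+(-16/25))/200000 = 1/62500 rad
Superposition: θ = Σ θ_i = 106943/37500000 rad ≈ 0.002852 rad

θ(48/5) = 106943/37500000 rad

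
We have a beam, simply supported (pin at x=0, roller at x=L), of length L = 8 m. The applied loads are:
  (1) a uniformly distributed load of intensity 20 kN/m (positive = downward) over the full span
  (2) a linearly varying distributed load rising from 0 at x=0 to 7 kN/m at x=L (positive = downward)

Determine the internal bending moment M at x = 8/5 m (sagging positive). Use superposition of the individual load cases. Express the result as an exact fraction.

Load 1 — uniform load w=20 kN/m over full span:
  M_1 = wx(L-x)/2 = 20·(8/5)·(8-(8/5))/2 = 512/5 kN·m
Load 2 — triangular load w₀=7 kN/m (0→w₀ over full span):
  M_2 = w₀Lx/6 - w₀x³/(6L) = 7·8·(8/5)/6 - 7·(8/5)³/(6·8) = 1792/125 kN·m
Superposition: M = Σ M_i = 14592/125 kN·m ≈ 116.736000 kN·m

M(8/5) = 14592/125 kN·m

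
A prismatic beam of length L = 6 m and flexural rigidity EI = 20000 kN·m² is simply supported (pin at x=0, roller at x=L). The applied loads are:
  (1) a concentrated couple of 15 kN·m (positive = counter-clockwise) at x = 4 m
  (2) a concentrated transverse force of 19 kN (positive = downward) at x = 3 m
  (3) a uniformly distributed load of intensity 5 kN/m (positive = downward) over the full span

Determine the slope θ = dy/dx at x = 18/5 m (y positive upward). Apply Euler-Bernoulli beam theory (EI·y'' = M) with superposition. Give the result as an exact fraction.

Load 1 — applied couple M₀=15 kN·m at a=4 m (b=L-a=2):
  θ_1 = (M₀x²/(2L)+C₁)/EI  [x≤a] with C₁=M₀(3b²-L²)/(6L)=-10 = (15·(18/5)²/(2·6)+(-10))/20000 = 31/100000 rad
Load 2 — point force P=19 kN at a=3 m (b=L-a=3):
  θ_2 = -Pa(2L²-6Lx+3x²+a²)/(6LEI)  [x>a] = -19·3·(2·6²-6·6·(18/5)+3·(18/5)²+3²)/(6·6·20000) = 1539/2000000 rad
Load 3 — uniform load w=5 kN/m over full span:
  θ_3 = -w(L³-6Lx²+4x³)/(24EI) = -5·(6³-6·6·(18/5)²+4·(18/5)³)/(24·20000) = 333/500000 rad
Superposition: θ = Σ θ_i = 3491/2000000 rad ≈ 0.001746 rad

θ(18/5) = 3491/2000000 rad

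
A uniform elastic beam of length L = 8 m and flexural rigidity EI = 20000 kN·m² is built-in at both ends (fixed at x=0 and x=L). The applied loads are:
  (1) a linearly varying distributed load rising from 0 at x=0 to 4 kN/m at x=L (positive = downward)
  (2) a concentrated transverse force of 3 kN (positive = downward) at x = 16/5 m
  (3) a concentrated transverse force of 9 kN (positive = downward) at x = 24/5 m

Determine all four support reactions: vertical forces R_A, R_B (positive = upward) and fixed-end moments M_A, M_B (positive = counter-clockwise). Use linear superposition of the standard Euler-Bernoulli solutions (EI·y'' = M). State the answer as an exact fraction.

R_A = 1239/125 kN, M_A = 7088/375 kN·m, R_B = 2261/125 kN, M_B = -3184/125 kN·m

Load 1 — triangular load w₀=4 kN/m (0→w₀ over full span):
  R_A = 3w₀L/20 = 3·4·8/20 = 24/5 kN
  M_A = w₀L²/30 = 4·8²/30 = 128/15 kN·m
  R_B = 7w₀L/20 = 7·4·8/20 = 56/5 kN
  M_B = -w₀L²/20 = -4·8²/20 = -64/5 kN·m
Load 2 — point force P=3 kN at a=16/5 m (b=L-a=24/5):
  R_A = Pb²(3a+b)/L³ = 3·(24/5)²·(3·(16/5)+(24/5))/8³ = 243/125 kN
  M_A = Pab²/L² = 3·(16/5)·(24/5)²/8² = 432/125 kN·m
  R_B = Pa²(a+3b)/L³ = 3·(16/5)²·((16/5)+3·(24/5))/8³ = 132/125 kN
  M_B = -Pa²b/L² = -3·(16/5)²·(24/5)/8² = -288/125 kN·m
Load 3 — point force P=9 kN at a=24/5 m (b=L-a=16/5):
  R_A = Pb²(3a+b)/L³ = 9·(16/5)²·(3·(24/5)+(16/5))/8³ = 396/125 kN
  M_A = Pab²/L² = 9·(24/5)·(16/5)²/8² = 864/125 kN·m
  R_B = Pa²(a+3b)/L³ = 9·(24/5)²·((24/5)+3·(16/5))/8³ = 729/125 kN
  M_B = -Pa²b/L² = -9·(24/5)²·(16/5)/8² = -1296/125 kN·m
Superposition: R_A = 1239/125 kN, M_A = 7088/375 kN·m, R_B = 2261/125 kN, M_B = -3184/125 kN·m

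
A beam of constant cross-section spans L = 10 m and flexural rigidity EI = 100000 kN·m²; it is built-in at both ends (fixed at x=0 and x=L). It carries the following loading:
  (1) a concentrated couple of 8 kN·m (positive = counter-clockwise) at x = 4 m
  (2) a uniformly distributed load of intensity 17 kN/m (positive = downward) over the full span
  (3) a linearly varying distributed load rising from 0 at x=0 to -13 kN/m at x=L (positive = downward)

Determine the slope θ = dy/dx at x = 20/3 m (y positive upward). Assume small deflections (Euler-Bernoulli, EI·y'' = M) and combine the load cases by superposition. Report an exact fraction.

Load 1 — applied couple M₀=8 kN·m at a=4 m (b=L-a=6):
  θ_1 = (R_Ax²/2 - M_Ax - M₀(x-a))/EI  [x>a] with R_A=144/125, M_A=24/25 = ((144/125)·(20/3)²/2 - (24/25)·(20/3) - 8·((20/3)-4))/100000 = -1/46875 rad
Load 2 — uniform load w=17 kN/m over full span:
  θ_2 = -wx(L-x)(L-2x)/(12EI) = -17·(20/3)·(10-(20/3))·(10-2·(20/3))/(12·100000) = 17/16200 rad
Load 3 — triangular load w₀=-13 kN/m (0→w₀ over full span):
  θ_3 = -w₀(2x(L-x)(L-2x)(x+2L)+x²(L-x)²)/(120LEI) = -(-13)·(2·(20/3)·(10-(20/3))·(10-2·(20/3))·((20/3)+2·10)+(20/3)²·(10-(20/3))²)/(120·10·100000) = -91/243000 rad
Superposition: θ = Σ θ_i = 4963/7593750 rad ≈ 0.000654 rad

θ(20/3) = 4963/7593750 rad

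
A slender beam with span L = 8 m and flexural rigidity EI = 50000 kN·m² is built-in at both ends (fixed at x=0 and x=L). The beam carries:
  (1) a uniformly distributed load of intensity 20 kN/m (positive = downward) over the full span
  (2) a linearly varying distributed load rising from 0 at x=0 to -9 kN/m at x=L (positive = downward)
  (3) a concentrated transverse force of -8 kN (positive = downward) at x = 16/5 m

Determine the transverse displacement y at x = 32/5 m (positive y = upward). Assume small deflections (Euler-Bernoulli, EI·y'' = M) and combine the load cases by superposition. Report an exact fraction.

Load 1 — uniform load w=20 kN/m over full span:
  y_1 = -wx²(L-x)²/(24EI) = -20·(32/5)²·(8-(32/5))²/(24·50000) = -2048/1171875 m
Load 2 — triangular load w₀=-9 kN/m (0→w₀ over full span):
  y_2 = -w₀x²(L-x)²(x+2L)/(120LEI) = -(-9)·(32/5)²·(8-(32/5))²·((32/5)+2·8)/(120·8·50000) = 21504/48828125 m
Load 3 — point force P=-8 kN at a=16/5 m (b=L-a=24/5):
  y_3 = -Pa²(L-x)²(3bL-(3b+a)(L-x))/(6L³EI)  [x>a] = -(-8)·(16/5)²·(8-(32/5))²·(3·(24/5)·8-(3·(24/5)+(16/5))·(8-(32/5)))/(6·8³·50000) = 17408/146484375 m
Superposition: y = Σ y_i = -34816/29296875 m ≈ -0.001188 m

y(32/5) = -34816/29296875 m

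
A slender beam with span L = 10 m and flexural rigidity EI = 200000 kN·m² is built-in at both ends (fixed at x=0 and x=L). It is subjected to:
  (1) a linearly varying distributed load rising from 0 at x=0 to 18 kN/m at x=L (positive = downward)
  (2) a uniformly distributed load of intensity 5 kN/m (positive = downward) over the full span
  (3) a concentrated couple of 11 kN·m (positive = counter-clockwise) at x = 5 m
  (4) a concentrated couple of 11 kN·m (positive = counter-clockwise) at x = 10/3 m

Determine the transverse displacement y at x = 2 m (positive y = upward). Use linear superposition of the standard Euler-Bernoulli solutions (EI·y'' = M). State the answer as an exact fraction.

y(2) = -62621/90000000 m

Load 1 — triangular load w₀=18 kN/m (0→w₀ over full span):
  y_1 = -w₀x²(L-x)²(x+2L)/(120LEI) = -18·2²·(10-2)²·(2+2·10)/(120·10·200000) = -33/78125 m
Load 2 — uniform load w=5 kN/m over full span:
  y_2 = -wx²(L-x)²/(24EI) = -5·2²·(10-2)²/(24·200000) = -1/3750 m
Load 3 — applied couple M₀=11 kN·m at a=5 m (b=L-a=5):
  y_3 = (R_Ax³/6 - M_Ax²/2)/EI  [x≤a] with R_A=33/20, M_A=11/4 = ((33/20)·2³/6 - (11/4)·2²/2)/200000 = -33/2000000 m
Load 4 — applied couple M₀=11 kN·m at a=10/3 m (b=L-a=20/3):
  y_4 = (R_Ax³/6 - M_Ax²/2)/EI  [x≤a] with R_A=22/15, M_A=0 = ((22/15)·2³/6 - 0·2²/2)/200000 = 11/1125000 m
Superposition: y = Σ y_i = -62621/90000000 m ≈ -0.000696 m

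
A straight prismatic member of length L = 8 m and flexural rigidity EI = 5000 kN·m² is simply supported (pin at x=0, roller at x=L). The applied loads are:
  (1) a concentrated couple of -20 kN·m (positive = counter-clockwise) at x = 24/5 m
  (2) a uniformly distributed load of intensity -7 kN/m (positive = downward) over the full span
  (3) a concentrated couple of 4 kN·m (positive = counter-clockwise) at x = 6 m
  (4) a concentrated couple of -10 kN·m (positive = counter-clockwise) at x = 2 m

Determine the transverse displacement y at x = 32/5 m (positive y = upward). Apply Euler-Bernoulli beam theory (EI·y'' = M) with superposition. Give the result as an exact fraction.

Load 1 — applied couple M₀=-20 kN·m at a=24/5 m (b=L-a=16/5):
  y_1 = (M₀x³/(6L)-M₀(x-a)²/2+C₁x)/EI  [x>a] with C₁=M₀(3b²-L²)/(6L)=208/15 = ((-20)·(32/5)³/(6·8)-(-20)·((32/5)-(24/5))²/2+(208/15)·(32/5))/5000 = 16/15625 m
Load 2 — uniform load w=-7 kN/m over full span:
  y_2 = -wx(L³-2Lx²+x³)/(24EI) = -(-7)·(32/5)·(8³-2·8·(32/5)²+(32/5)³)/(24·5000) = 51968/1171875 m
Load 3 — applied couple M₀=4 kN·m at a=6 m (b=L-a=2):
  y_3 = (M₀x³/(6L)-M₀(x-a)²/2+C₁x)/EI  [x>a] with C₁=M₀(3b²-L²)/(6L)=-13/3 = (4·(32/5)³/(6·8)-4·((32/5)-6)²/2+(-13/3)·(32/5))/5000 = -97/78125 m
Load 4 — applied couple M₀=-10 kN·m at a=2 m (b=L-a=6):
  y_4 = (M₀x³/(6L)-M₀(x-a)²/2+C₁x)/EI  [x>a] with C₁=M₀(3b²-L²)/(6L)=-55/6 = ((-10)·(32/5)³/(6·8)-(-10)·((32/5)-2)²/2+(-55/6)·(32/5))/5000 = -103/31250 m
Superposition: y = Σ y_i = 95701/2343750 m ≈ 0.040832 m

y(32/5) = 95701/2343750 m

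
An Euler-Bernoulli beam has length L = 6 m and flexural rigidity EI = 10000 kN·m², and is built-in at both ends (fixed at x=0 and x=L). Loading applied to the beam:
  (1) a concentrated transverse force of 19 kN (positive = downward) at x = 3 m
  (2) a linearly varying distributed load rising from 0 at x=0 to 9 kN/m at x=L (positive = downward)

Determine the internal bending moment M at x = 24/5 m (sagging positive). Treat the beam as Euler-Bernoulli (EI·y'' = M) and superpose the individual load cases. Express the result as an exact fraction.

Load 1 — point force P=19 kN at a=3 m (b=L-a=3):
  M_1 = Pa²(a+3b)(L-x)/L³ - Pa²b/L²  [x>a] = 19·3²·(3+3·3)·(6-(24/5))/6³ - 19·3²·3/6² = -57/20 kN·m
Load 2 — triangular load w₀=9 kN/m (0→w₀ over full span):
  M_2 = 3w₀Lx/20 - w₀L²/30 - w₀x³/(6L) = 3·9·6·(24/5)/20 - 9·6²/30 - 9·(24/5)³/(6·6) = 54/125 kN·m
Superposition: M = Σ M_i = -1209/500 kN·m ≈ -2.418000 kN·m

M(24/5) = -1209/500 kN·m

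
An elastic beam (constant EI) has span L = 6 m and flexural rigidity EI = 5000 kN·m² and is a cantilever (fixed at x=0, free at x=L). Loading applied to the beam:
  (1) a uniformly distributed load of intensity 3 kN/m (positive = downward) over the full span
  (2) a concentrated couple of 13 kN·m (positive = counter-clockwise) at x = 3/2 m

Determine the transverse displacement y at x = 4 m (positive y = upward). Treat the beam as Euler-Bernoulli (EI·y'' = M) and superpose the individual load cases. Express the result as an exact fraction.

y(4) = -1669/40000 m

Load 1 — uniform load w=3 kN/m over full span:
  y_1 = -wx²(x²-4Lx+6L²)/(24EI) = -3·4²·(4²-4·6·4+6·6²)/(24·5000) = -34/625 m
Load 2 — applied couple M₀=13 kN·m at a=3/2 m (b=L-a=9/2):
  y_2 = M₀a(2x-a)/(2EI)  [x>a] = 13·(3/2)·(2·4-(3/2))/(2·5000) = 507/40000 m
Superposition: y = Σ y_i = -1669/40000 m ≈ -0.041725 m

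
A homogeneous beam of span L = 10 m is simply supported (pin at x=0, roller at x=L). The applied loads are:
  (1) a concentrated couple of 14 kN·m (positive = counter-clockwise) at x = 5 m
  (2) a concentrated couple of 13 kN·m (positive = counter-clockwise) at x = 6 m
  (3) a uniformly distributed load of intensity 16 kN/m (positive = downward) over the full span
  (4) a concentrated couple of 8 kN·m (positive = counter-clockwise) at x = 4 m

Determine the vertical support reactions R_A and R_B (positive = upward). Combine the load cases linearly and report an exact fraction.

R_A = 167/2 kN, R_B = 153/2 kN

Load 1 — applied couple M₀=14 kN·m at a=5 m (b=L-a=5):
  R_A = M₀/L = 14/10 = 7/5 kN
  R_B = -M₀/L = -14/10 = -7/5 kN
Load 2 — applied couple M₀=13 kN·m at a=6 m (b=L-a=4):
  R_A = M₀/L = 13/10 kN
  R_B = -M₀/L = -13/10 kN
Load 3 — uniform load w=16 kN/m over full span:
  R_A = wL/2 = 16·10/2 = 80 kN
  R_B = wL/2 = 16·10/2 = 80 kN
Load 4 — applied couple M₀=8 kN·m at a=4 m (b=L-a=6):
  R_A = M₀/L = 8/10 = 4/5 kN
  R_B = -M₀/L = -8/10 = -4/5 kN
Superposition: R_A = 167/2 kN, R_B = 153/2 kN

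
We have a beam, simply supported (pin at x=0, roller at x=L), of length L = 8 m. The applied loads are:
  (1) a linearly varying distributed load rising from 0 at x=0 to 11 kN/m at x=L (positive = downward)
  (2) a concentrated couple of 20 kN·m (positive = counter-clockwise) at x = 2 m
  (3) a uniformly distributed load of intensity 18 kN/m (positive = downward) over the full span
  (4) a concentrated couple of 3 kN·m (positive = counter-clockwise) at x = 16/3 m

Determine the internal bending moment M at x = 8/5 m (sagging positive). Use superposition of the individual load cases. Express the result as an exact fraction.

Load 1 — triangular load w₀=11 kN/m (0→w₀ over full span):
  M_1 = w₀Lx/6 - w₀x³/(6L) = 11·8·(8/5)/6 - 11·(8/5)³/(6·8) = 2816/125 kN·m
Load 2 — applied couple M₀=20 kN·m at a=2 m (b=L-a=6):
  M_2 = M₀x/L  [x≤a] = 20·(8/5)/8 = 4 kN·m
Load 3 — uniform load w=18 kN/m over full span:
  M_3 = wx(L-x)/2 = 18·(8/5)·(8-(8/5))/2 = 2304/25 kN·m
Load 4 — applied couple M₀=3 kN·m at a=16/3 m (b=L-a=8/3):
  M_4 = M₀x/L  [x≤a] = 3·(8/5)/8 = 3/5 kN·m
Superposition: M = Σ M_i = 14911/125 kN·m ≈ 119.288000 kN·m

M(8/5) = 14911/125 kN·m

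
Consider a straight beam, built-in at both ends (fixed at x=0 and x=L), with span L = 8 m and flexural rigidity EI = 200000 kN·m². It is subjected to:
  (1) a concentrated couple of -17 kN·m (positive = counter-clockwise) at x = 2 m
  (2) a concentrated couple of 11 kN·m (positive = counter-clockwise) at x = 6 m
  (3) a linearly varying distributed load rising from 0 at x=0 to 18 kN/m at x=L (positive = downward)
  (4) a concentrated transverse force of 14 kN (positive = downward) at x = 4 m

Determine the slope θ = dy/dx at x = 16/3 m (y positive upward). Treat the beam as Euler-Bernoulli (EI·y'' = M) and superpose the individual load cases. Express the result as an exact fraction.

θ(16/3) = 1631/6750000 rad

Load 1 — applied couple M₀=-17 kN·m at a=2 m (b=L-a=6):
  θ_1 = (R_Ax²/2 - M_Ax - M₀(x-a))/EI  [x>a] with R_A=-153/64, M_A=51/16 = ((-153/64)·(16/3)²/2 - (51/16)·(16/3) - (-17)·((16/3)-2))/200000 = 17/600000 rad
Load 2 — applied couple M₀=11 kN·m at a=6 m (b=L-a=2):
  θ_2 = (R_Ax²/2 - M_Ax)/EI  [x≤a] with R_A=99/64, M_A=55/16 = ((99/64)·(16/3)²/2 - (55/16)·(16/3))/200000 = 11/600000 rad
Load 3 — triangular load w₀=18 kN/m (0→w₀ over full span):
  θ_3 = -w₀(2x(L-x)(L-2x)(x+2L)+x²(L-x)²)/(120LEI) = -18·(2·(16/3)·(8-(16/3))·(8-2·(16/3))·((16/3)+2·8)+(16/3)²·(8-(16/3))²)/(120·8·200000) = 56/421875 rad
Load 4 — point force P=14 kN at a=4 m (b=L-a=4):
  θ_4 = Pa²(L-x)(2bL-(3b+a)(L-x))/(2L³EI)  [x>a] = 14·4²·(8-(16/3))·(2·4·8-(3·4+4)·(8-(16/3)))/(2·8³·200000) = 7/112500 rad
Superposition: θ = Σ θ_i = 1631/6750000 rad ≈ 0.000242 rad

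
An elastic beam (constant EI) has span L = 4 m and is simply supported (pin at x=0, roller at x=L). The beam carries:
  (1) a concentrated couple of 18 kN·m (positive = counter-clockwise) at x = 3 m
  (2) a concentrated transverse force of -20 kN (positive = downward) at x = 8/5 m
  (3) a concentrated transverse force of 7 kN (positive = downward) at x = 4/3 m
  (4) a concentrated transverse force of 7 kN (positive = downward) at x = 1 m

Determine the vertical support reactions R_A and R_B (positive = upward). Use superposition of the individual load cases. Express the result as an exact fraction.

Load 1 — applied couple M₀=18 kN·m at a=3 m (b=L-a=1):
  R_A = M₀/L = 18/4 = 9/2 kN
  R_B = -M₀/L = -18/4 = -9/2 kN
Load 2 — point force P=-20 kN at a=8/5 m (b=L-a=12/5):
  R_A = Pb/L = (-20)·(12/5)/4 = -12 kN
  R_B = Pa/L = (-20)·(8/5)/4 = -8 kN
Load 3 — point force P=7 kN at a=4/3 m (b=L-a=8/3):
  R_A = Pb/L = 7·(8/3)/4 = 14/3 kN
  R_B = Pa/L = 7·(4/3)/4 = 7/3 kN
Load 4 — point force P=7 kN at a=1 m (b=L-a=3):
  R_A = Pb/L = 7·3/4 = 21/4 kN
  R_B = Pa/L = 7·1/4 = 7/4 kN
Superposition: R_A = 29/12 kN, R_B = -101/12 kN

R_A = 29/12 kN, R_B = -101/12 kN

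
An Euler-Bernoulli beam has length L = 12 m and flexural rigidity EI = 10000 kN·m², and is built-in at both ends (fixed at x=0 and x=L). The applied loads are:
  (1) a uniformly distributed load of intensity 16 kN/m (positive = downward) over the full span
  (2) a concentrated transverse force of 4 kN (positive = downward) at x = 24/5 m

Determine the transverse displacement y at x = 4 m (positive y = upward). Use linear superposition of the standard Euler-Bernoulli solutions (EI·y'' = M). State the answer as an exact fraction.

y(4) = -16648/234375 m

Load 1 — uniform load w=16 kN/m over full span:
  y_1 = -wx²(L-x)²/(24EI) = -16·4²·(12-4)²/(24·10000) = -128/1875 m
Load 2 — point force P=4 kN at a=24/5 m (b=L-a=36/5):
  y_2 = -Pb²x²(3aL-(3a+b)x)/(6L³EI)  [x≤a] = -4·(36/5)²·4²·(3·(24/5)·12-(3·(24/5)+(36/5))·4)/(6·12³·10000) = -216/78125 m
Superposition: y = Σ y_i = -16648/234375 m ≈ -0.071031 m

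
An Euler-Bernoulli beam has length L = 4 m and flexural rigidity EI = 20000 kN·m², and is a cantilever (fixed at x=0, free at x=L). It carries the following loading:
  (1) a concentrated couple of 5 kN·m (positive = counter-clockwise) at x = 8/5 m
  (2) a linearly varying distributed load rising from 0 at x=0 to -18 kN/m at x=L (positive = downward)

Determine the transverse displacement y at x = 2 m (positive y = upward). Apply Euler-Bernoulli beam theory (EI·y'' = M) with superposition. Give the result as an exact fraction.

Load 1 — applied couple M₀=5 kN·m at a=8/5 m (b=L-a=12/5):
  y_1 = M₀a(2x-a)/(2EI)  [x>a] = 5·(8/5)·(2·2-(8/5))/(2·20000) = 3/6250 m
Load 2 — triangular load w₀=-18 kN/m (0→w₀ over full span):
  y_2 = (w₀Lx³/12-w₀L²x²/6-w₀x⁵/(120L))/EI = ((-18)·4·2³/12-(-18)·4²·2²/6-(-18)·2⁵/(120·4))/20000 = 363/50000 m
Superposition: y = Σ y_i = 387/50000 m ≈ 0.007740 m

y(2) = 387/50000 m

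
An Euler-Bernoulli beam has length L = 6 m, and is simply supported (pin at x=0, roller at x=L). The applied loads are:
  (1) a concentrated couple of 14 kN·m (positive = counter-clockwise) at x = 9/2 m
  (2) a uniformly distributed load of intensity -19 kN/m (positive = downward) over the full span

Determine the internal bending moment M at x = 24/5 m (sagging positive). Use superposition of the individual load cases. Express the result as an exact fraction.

M(24/5) = -1438/25 kN·m

Load 1 — applied couple M₀=14 kN·m at a=9/2 m (b=L-a=3/2):
  M_1 = M₀x/L - M₀  [x>a] = 14·(24/5)/6 - 14 = -14/5 kN·m
Load 2 — uniform load w=-19 kN/m over full span:
  M_2 = wx(L-x)/2 = (-19)·(24/5)·(6-(24/5))/2 = -1368/25 kN·m
Superposition: M = Σ M_i = -1438/25 kN·m ≈ -57.520000 kN·m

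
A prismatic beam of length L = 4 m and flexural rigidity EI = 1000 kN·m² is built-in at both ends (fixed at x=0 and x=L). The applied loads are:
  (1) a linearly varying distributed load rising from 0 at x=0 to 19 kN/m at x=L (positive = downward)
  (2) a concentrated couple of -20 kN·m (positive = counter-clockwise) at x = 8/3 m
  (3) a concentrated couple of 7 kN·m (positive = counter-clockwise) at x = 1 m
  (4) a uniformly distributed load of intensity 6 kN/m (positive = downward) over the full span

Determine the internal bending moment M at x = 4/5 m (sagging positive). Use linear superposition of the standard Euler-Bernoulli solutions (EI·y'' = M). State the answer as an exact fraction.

M(4/5) = 14893/6000 kN·m

Load 1 — triangular load w₀=19 kN/m (0→w₀ over full span):
  M_1 = 3w₀Lx/20 - w₀L²/30 - w₀x³/(6L) = 3·19·4·(4/5)/20 - 19·4²/30 - 19·(4/5)³/(6·4) = -532/375 kN·m
Load 2 — applied couple M₀=-20 kN·m at a=8/3 m (b=L-a=4/3):
  M_2 = R_Ax - M_A  [x≤a] with R_A=-20/3, M_A=-20/3 = (-20/3)·(4/5) - (-20/3) = 4/3 kN·m
Load 3 — applied couple M₀=7 kN·m at a=1 m (b=L-a=3):
  M_3 = R_Ax - M_A  [x≤a] with R_A=63/32, M_A=-21/16 = (63/32)·(4/5) - (-21/16) = 231/80 kN·m
Load 4 — uniform load w=6 kN/m over full span:
  M_4 = wLx/2 - wL²/12 - wx²/2 = 6·4·(4/5)/2 - 6·4²/12 - 6·(4/5)²/2 = -8/25 kN·m
Superposition: M = Σ M_i = 14893/6000 kN·m ≈ 2.482167 kN·m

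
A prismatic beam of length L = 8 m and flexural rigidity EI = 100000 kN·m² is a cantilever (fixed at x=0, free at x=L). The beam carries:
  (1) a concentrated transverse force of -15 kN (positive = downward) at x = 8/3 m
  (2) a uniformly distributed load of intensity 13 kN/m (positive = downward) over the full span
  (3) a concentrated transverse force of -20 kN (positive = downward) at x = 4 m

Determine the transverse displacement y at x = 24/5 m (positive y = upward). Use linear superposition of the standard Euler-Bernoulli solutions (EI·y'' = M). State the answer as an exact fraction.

Load 1 — point force P=-15 kN at a=8/3 m (b=L-a=16/3):
  y_1 = -Pa²(3x-a)/(6EI)  [x>a] = -(-15)·(8/3)²·(3·(24/5)-(8/3))/(6·100000) = 176/84375 m
Load 2 — uniform load w=13 kN/m over full span:
  y_2 = -wx²(x²-4Lx+6L²)/(24EI) = -13·(24/5)²·((24/5)²-4·8·(24/5)+6·8²)/(24·100000) = -61776/1953125 m
Load 3 — point force P=-20 kN at a=4 m (b=L-a=4):
  y_3 = -Pa²(3x-a)/(6EI)  [x>a] = -(-20)·4²·(3·(24/5)-4)/(6·100000) = 52/9375 m
Superposition: y = Σ y_i = -1265452/52734375 m ≈ -0.023997 m

y(24/5) = -1265452/52734375 m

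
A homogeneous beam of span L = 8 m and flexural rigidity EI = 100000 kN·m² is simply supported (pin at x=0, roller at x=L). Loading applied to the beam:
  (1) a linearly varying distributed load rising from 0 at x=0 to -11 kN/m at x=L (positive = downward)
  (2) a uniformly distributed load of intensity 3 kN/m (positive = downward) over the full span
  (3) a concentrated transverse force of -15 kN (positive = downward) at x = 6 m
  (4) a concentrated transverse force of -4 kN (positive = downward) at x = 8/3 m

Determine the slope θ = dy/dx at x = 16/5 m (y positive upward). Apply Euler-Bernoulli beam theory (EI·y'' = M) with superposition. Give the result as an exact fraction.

θ(16/5) = 4303051/10125000000 rad

Load 1 — triangular load w₀=-11 kN/m (0→w₀ over full span):
  θ_1 = -w₀(7L⁴-30L²x²+15x⁴)/(360LEI) = -(-11)·(7·8⁴-30·8²·(16/5)²+15·(16/5)⁴)/(360·8·100000) = 7106/17578125 rad
Load 2 — uniform load w=3 kN/m over full span:
  θ_2 = -w(L³-6Lx²+4x³)/(24EI) = -3·(8³-6·8·(16/5)²+4·(16/5)³)/(24·100000) = -74/390625 rad
Load 3 — point force P=-15 kN at a=6 m (b=L-a=2):
  θ_3 = -Pb(L²-b²-3x²)/(6LEI)  [x≤a] = -(-15)·2·(8²-2²-3·(16/5)²)/(6·8·100000) = 183/1000000 rad
Load 4 — point force P=-4 kN at a=8/3 m (b=L-a=16/3):
  θ_4 = -Pa(2L²-6Lx+3x²+a²)/(6LEI)  [x>a] = -(-4)·(8/3)·(2·8²-6·8·(16/5)+3·(16/5)²+(8/3)²)/(6·8·100000) = 172/6328125 rad
Superposition: θ = Σ θ_i = 4303051/10125000000 rad ≈ 0.000425 rad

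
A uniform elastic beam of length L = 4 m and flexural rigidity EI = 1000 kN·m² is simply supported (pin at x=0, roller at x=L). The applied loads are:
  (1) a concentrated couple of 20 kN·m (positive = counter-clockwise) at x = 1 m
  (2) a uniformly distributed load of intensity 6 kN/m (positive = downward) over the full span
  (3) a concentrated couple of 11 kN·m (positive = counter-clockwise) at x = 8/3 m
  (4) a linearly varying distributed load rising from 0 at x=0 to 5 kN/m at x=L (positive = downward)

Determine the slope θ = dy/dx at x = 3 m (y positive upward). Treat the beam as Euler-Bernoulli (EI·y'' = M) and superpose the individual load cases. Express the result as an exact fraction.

θ(3) = 3181/288000 rad

Load 1 — applied couple M₀=20 kN·m at a=1 m (b=L-a=3):
  θ_1 = (M₀x²/(2L)-M₀(x-a)+C₁)/EI  [x>a] with C₁=M₀(3b²-L²)/(6L)=55/6 = (20·3²/(2·4)-20·(3-1)+(55/6))/1000 = -1/120 rad
Load 2 — uniform load w=6 kN/m over full span:
  θ_2 = -w(L³-6Lx²+4x³)/(24EI) = -6·(4³-6·4·3²+4·3³)/(24·1000) = 11/1000 rad
Load 3 — applied couple M₀=11 kN·m at a=8/3 m (b=L-a=4/3):
  θ_3 = (M₀x²/(2L)-M₀(x-a)+C₁)/EI  [x>a] with C₁=M₀(3b²-L²)/(6L)=-44/9 = (11·3²/(2·4)-11·(3-(8/3))+(-44/9))/1000 = 11/2880 rad
Load 4 — triangular load w₀=5 kN/m (0→w₀ over full span):
  θ_4 = -w₀(7L⁴-30L²x²+15x⁴)/(360LEI) = -5·(7·4⁴-30·4²·3²+15·3⁴)/(360·4·1000) = 1313/288000 rad
Superposition: θ = Σ θ_i = 3181/288000 rad ≈ 0.011045 rad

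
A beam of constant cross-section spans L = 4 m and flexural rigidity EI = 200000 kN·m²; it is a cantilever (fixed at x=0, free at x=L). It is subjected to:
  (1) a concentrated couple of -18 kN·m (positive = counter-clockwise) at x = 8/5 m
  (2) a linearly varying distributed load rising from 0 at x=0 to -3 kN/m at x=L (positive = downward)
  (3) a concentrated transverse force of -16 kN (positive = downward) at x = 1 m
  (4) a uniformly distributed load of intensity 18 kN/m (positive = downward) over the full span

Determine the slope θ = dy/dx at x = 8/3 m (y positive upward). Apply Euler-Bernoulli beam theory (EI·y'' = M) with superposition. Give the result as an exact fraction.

θ(8/3) = -9253/10125000 rad

Load 1 — applied couple M₀=-18 kN·m at a=8/5 m (b=L-a=12/5):
  θ_1 = M₀a/EI  [x>a] = (-18)·(8/5)/200000 = -9/62500 rad
Load 2 — triangular load w₀=-3 kN/m (0→w₀ over full span):
  θ_2 = (w₀Lx²/4-w₀L²x/3-w₀x⁴/(24L))/EI = ((-3)·4·(8/3)²/4-(-3)·4²·(8/3)/3-(-3)·(8/3)⁴/(24·4))/200000 = 29/253125 rad
Load 3 — point force P=-16 kN at a=1 m (b=L-a=3):
  θ_3 = -Pa²/(2EI)  [x>a] = -(-16)·1²/(2·200000) = 1/25000 rad
Load 4 — uniform load w=18 kN/m over full span:
  θ_4 = -wx(x²-3Lx+3L²)/(6EI) = -18·(8/3)·((8/3)²-3·4·(8/3)+3·4²)/(6·200000) = -26/28125 rad
Superposition: θ = Σ θ_i = -9253/10125000 rad ≈ -0.000914 rad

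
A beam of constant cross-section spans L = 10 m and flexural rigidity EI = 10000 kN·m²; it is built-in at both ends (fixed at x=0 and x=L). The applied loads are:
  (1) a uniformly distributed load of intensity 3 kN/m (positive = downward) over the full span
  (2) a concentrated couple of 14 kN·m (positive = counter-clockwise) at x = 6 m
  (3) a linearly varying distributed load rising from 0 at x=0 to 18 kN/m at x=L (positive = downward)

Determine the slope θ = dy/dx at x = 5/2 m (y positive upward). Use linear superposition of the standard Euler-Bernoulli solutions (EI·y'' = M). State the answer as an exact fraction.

θ(5/2) = -62011/6400000 rad

Load 1 — uniform load w=3 kN/m over full span:
  θ_1 = -wx(L-x)(L-2x)/(12EI) = -3·(5/2)·(10-(5/2))·(10-2·(5/2))/(12·10000) = -3/1280 rad
Load 2 — applied couple M₀=14 kN·m at a=6 m (b=L-a=4):
  θ_2 = (R_Ax²/2 - M_Ax)/EI  [x≤a] with R_A=252/125, M_A=112/25 = ((252/125)·(5/2)²/2 - (112/25)·(5/2))/10000 = -49/100000 rad
Load 3 — triangular load w₀=18 kN/m (0→w₀ over full span):
  θ_3 = -w₀(2x(L-x)(L-2x)(x+2L)+x²(L-x)²)/(120LEI) = -18·(2·(5/2)·(10-(5/2))·(10-2·(5/2))·((5/2)+2·10)+(5/2)²·(10-(5/2))²)/(120·10·10000) = -351/51200 rad
Superposition: θ = Σ θ_i = -62011/6400000 rad ≈ -0.009689 rad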